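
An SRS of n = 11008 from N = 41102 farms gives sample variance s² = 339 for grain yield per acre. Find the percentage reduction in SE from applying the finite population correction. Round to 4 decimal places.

14.4326

f = n/N = 11008/41102 = 0.26782152.
SE_no-fpc = √(s²/n) = 0.17548728; SE_fpc = √((1−f)s²/n) = 0.15015995.
Ratio = √(1−f) = 0.85567429. Reduction = 100·(1 − 0.85567429) = 14.4326%.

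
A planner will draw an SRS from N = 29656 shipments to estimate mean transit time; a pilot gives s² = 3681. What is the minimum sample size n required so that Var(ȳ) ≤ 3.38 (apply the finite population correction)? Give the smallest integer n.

1051

Without fpc, n₀ = s²/D = 3681/3.38 = 1089.0533.
With fpc, (1 − n/N)·s²/n ≤ D requires n ≥ n₀/(1 + n₀/N) = 1089.0533/(1 + 1089.0533/29656) = 1050.4768.
Rounding up, n = 1051.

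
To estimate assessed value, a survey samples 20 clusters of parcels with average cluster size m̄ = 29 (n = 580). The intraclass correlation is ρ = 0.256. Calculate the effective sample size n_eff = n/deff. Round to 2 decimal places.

deff = 1 + (29 − 1)·0.256 = 1 + 7.168 = 8.168.
n_eff = 580 / 8.168 = 71.01.

71.01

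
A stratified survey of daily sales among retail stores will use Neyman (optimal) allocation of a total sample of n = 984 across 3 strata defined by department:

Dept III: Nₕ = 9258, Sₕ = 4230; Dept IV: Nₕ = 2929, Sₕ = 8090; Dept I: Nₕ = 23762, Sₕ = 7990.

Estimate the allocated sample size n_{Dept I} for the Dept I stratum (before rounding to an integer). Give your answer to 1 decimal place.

Neyman allocation: nₕ = n·NₕSₕ / Σⱼ NⱼSⱼ.
Σ NⱼSⱼ = 9258·4230 + 2929·8090 + 23762·7990 = 2.5271533 × 10^8.
n_{Dept I} = 984·23762·7990 / (2.5271533 × 10^8) = 739.3.

739.3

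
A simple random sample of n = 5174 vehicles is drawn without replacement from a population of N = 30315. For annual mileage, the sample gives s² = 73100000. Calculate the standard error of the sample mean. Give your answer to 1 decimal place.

108.2

Under SRS without replacement, Var(ȳ) = (1 − f)·s²/n with f = n/N = 5174/30315 = 0.17067458.
Var(ȳ) = (1 − 0.17067458)·73100000/5174 = 0.82932542·14128.334 = 11716.986.
SE(ȳ) = √(11716.986) = 108.2.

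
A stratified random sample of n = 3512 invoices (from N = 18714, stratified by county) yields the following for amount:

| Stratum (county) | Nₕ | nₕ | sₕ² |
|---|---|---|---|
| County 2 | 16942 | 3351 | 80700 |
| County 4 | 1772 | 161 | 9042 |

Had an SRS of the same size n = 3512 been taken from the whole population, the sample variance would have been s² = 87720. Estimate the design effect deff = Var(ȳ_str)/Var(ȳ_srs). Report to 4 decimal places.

Var(ȳ_str) = Σ Wₕ²(1−fₕ)sₕ²/nₕ with Wₕ = Nₕ/18714:
  County 2: (16942/18714)²·(1−3351/16942)·80700/3351 = 15.833683
  County 4: (1772/18714)²·(1−161/1772)·9042/161 = 0.45778824
  → Var(ȳ_str) = 16.291471.
Var(ȳ_srs) = (1 − 3512/18714)·87720/3512 = 20.289821.
deff = 16.291471 / 20.289821 = 0.8029.

0.8029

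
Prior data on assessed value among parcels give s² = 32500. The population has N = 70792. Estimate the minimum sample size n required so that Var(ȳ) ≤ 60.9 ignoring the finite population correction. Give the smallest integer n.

534

Without fpc, n₀ = s²/D = 32500/60.9 = 533.6617.
Rounding up, n = 534.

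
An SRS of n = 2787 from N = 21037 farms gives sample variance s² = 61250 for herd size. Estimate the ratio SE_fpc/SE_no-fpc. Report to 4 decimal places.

f = n/N = 2787/21037 = 0.13248087.
SE_no-fpc = √(s²/n) = 4.6879672; SE_fpc = √((1−f)s²/n) = 4.3664058.
Ratio = √(1−f) = 0.93140707.

0.9314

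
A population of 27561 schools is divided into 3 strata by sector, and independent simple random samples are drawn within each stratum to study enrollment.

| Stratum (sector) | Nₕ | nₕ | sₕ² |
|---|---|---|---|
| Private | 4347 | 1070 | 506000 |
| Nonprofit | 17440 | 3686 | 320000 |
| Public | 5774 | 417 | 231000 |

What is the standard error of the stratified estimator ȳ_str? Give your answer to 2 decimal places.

Var(ȳ_str) = Σₕ Wₕ²(1 − fₕ)sₕ²/nₕ with Wₕ = Nₕ/N, N = 27561.
Private: Wₕ = 0.15772287; term = 0.15772287²·(1 − 0.24614677)·506000/1070 = 8.8683511.
Nonprofit: Wₕ = 0.63277820; term = 0.63277820²·(1 − 0.21135321)·320000/3686 = 27.414492.
Public: Wₕ = 0.20949893; term = 0.20949893²·(1 − 0.07222030)·231000/417 = 22.557159.
Sum = 58.840002.
SE = √(58.840002) = 7.67.

7.67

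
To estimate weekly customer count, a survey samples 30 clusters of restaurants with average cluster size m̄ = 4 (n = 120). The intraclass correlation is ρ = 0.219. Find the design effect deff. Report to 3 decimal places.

deff = 1 + (4 − 1)·0.219 = 1 + 0.657 = 1.657.

1.657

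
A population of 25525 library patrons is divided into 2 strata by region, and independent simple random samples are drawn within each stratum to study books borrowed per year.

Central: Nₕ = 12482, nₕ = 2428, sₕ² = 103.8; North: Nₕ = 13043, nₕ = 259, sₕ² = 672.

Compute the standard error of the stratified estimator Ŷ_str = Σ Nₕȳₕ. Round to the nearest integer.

20928

Var(Ŷ_str) = Σₕ Nₕ²(1 − fₕ)sₕ²/nₕ.
Central: 12482²·(1 − 2428/12482)·103.8/2428 = 5.3650248 × 10^6.
North: 13043²·(1 − 259/13043)·672/259 = 4.3262714 × 10^8.
Sum = 4.3799216 × 10^8.
SE = √(4.3799216 × 10^8) = 20928.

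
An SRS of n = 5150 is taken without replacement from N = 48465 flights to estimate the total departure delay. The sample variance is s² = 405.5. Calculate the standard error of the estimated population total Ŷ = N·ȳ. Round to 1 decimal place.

Var(Ŷ) = N²·Var(ȳ) = N²·(1 − n/N)·s²/n.
f = 5150/48465 = 0.10626225; Var(ȳ) = 0.89373775·405.5/5150 = 0.070371001.
Var(Ŷ) = 48465² · 0.070371001 = 1.6529136 × 10^8.
SE(Ŷ) = √(1.6529136 × 10^8) = 12856.6.

12856.6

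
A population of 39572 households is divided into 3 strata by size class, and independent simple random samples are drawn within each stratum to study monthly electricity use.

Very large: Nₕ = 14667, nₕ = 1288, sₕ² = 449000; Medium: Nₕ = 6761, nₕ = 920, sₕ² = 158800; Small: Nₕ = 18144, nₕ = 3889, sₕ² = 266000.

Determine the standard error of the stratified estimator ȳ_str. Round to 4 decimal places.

7.7028

Var(ȳ_str) = Σₕ Wₕ²(1 − fₕ)sₕ²/nₕ with Wₕ = Nₕ/N, N = 39572.
Very large: Wₕ = 0.37064086; term = 0.37064086²·(1 − 0.08781619)·449000/1288 = 43.683701.
Medium: Wₕ = 0.17085313; term = 0.17085313²·(1 − 0.13607455)·158800/920 = 4.3529614.
Small: Wₕ = 0.45850601; term = 0.45850601²·(1 − 0.21434083)·266000/3889 = 11.297125.
Sum = 59.333787.
SE = √(59.333787) = 7.7028.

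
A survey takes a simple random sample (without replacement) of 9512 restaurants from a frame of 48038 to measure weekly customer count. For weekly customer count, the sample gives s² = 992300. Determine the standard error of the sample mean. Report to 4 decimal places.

Under SRS without replacement, Var(ȳ) = (1 − f)·s²/n with f = n/N = 9512/48038 = 0.19800991.
Var(ȳ) = (1 − 0.19800991)·992300/9512 = 0.80199009·104.32086 = 83.664294.
SE(ȳ) = √(83.664294) = 9.1468.

9.1468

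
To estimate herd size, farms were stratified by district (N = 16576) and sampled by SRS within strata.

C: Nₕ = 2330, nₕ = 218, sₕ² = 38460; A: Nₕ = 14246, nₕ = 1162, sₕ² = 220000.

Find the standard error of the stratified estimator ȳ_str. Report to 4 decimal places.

Var(ȳ_str) = Σₕ Wₕ²(1 − fₕ)sₕ²/nₕ with Wₕ = Nₕ/N, N = 16576.
C: Wₕ = 0.14056467; term = 0.14056467²·(1 − 0.09356223)·38460/218 = 3.1596803.
A: Wₕ = 0.85943533; term = 0.85943533²·(1 − 0.08156676)·220000/1162 = 128.43712.
Sum = 131.5968.
SE = √(131.5968) = 11.4716.

11.4716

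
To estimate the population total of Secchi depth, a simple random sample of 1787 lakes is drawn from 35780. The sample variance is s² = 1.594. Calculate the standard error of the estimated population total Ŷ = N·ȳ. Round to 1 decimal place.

Var(Ŷ) = N²·Var(ȳ) = N²·(1 − n/N)·s²/n.
f = 1787/35780 = 0.04994410; Var(ȳ) = 0.95005590·1.594/1787 = 8.4744773 × 10^-4.
Var(Ŷ) = 35780² · (8.4744773 × 10^-4) = 1.0849097 × 10^6.
SE(Ŷ) = √(1.0849097 × 10^6) = 1041.6.

1041.6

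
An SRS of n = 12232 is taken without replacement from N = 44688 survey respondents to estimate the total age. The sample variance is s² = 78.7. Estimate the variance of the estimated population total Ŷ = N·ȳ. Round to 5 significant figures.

Var(Ŷ) = N²·Var(ȳ) = N²·(1 − n/N)·s²/n.
f = 12232/44688 = 0.27372001; Var(ȳ) = 0.72627999·78.7/12232 = 0.0046728446.
Var(Ŷ) = 44688² · 0.0046728446 = 9.3317517 × 10^6.

9.3318 × 10^6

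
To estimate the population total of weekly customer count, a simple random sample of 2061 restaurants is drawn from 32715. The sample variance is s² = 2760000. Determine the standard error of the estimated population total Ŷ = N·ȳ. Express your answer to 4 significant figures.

Var(Ŷ) = N²·Var(ȳ) = N²·(1 − n/N)·s²/n.
f = 2061/32715 = 0.06299862; Var(ȳ) = 0.93700138·2760000/2061 = 1254.7908.
Var(Ŷ) = 32715² · 1254.7908 = 1.3429665 × 10^12.
SE(Ŷ) = √(1.3429665 × 10^12) = 1.159 × 10^6.

1.159 × 10^6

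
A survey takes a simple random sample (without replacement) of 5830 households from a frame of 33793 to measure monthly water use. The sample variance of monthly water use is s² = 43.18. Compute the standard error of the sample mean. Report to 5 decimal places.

Under SRS without replacement, Var(ȳ) = (1 − f)·s²/n with f = n/N = 5830/33793 = 0.17252094.
Var(ȳ) = (1 − 0.17252094)·43.18/5830 = 0.82747906·0.007406518 = 0.0061287386.
SE(ȳ) = √(0.0061287386) = 0.07829.

0.07829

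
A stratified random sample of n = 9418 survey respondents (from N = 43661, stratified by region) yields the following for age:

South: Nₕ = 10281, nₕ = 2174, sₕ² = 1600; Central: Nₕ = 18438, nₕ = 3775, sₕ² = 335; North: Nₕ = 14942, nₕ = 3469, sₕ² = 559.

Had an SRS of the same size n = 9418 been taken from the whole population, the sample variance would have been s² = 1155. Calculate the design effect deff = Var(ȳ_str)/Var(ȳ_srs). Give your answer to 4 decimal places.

0.6161

Var(ȳ_str) = Σ Wₕ²(1−fₕ)sₕ²/nₕ with Wₕ = Nₕ/43661:
  South: (10281/43661)²·(1−2174/10281)·1600/2174 = 0.032178709
  Central: (18438/43661)²·(1−3775/18438)·335/3775 = 0.012585693
  North: (14942/43661)²·(1−3469/14942)·559/3469 = 0.014491251
  → Var(ȳ_str) = 0.059255653.
Var(ȳ_srs) = (1 − 9418/43661)·1155/9418 = 0.096183688.
deff = 0.059255653 / 0.096183688 = 0.6161.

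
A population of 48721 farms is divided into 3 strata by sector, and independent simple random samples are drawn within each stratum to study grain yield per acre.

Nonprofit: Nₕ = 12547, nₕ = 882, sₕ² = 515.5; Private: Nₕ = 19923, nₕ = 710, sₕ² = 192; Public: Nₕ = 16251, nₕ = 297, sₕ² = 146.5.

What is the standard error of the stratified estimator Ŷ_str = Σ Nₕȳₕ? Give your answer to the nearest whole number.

Var(Ŷ_str) = Σₕ Nₕ²(1 − fₕ)sₕ²/nₕ.
Nonprofit: 12547²·(1 − 882/12547)·515.5/882 = 8.5543049 × 10^7.
Private: 19923²·(1 − 710/19923)·192/710 = 1.035125 × 10^8.
Public: 16251²·(1 − 297/16251)·146.5/297 = 1.2788831 × 10^8.
Sum = 3.1694386 × 10^8.
SE = √(3.1694386 × 10^8) = 17803.

17803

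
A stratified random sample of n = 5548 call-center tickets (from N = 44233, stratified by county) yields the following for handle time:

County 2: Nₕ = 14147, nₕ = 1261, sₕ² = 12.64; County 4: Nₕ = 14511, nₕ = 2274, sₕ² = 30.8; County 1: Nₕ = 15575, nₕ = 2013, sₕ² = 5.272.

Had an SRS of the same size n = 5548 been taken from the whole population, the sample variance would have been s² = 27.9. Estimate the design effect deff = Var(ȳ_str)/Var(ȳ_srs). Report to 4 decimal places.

Var(ȳ_str) = Σ Wₕ²(1−fₕ)sₕ²/nₕ with Wₕ = Nₕ/44233:
  County 2: (14147/44233)²·(1−1261/14147)·12.64/1261 = 9.3394581 × 10^-4
  County 4: (14511/44233)²·(1−2274/14511)·30.8/2274 = 0.0012292487
  County 1: (15575/44233)²·(1−2013/15575)·5.272/2013 = 2.827422 × 10^-4
  → Var(ȳ_str) = 0.0024459367.
Var(ȳ_srs) = (1 − 5548/44233)·27.9/5548 = 0.0043980884.
deff = 0.0024459367 / 0.0043980884 = 0.5561.

0.5561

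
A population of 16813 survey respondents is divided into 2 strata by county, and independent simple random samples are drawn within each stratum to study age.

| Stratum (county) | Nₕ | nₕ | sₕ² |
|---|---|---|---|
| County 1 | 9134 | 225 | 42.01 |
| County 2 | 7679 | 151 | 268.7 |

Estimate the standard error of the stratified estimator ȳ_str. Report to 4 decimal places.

0.6463

Var(ȳ_str) = Σₕ Wₕ²(1 − fₕ)sₕ²/nₕ with Wₕ = Nₕ/N, N = 16813.
County 1: Wₕ = 0.54327009; term = 0.54327009²·(1 − 0.02463324)·42.01/225 = 0.053748915.
County 2: Wₕ = 0.45672991; term = 0.45672991²·(1 − 0.01966402)·268.7/151 = 0.36390211.
Sum = 0.41765103.
SE = √(0.41765103) = 0.6463.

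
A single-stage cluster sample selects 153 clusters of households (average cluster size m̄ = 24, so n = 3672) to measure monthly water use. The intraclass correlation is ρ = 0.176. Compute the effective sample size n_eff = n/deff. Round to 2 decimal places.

727.42

deff = 1 + (24 − 1)·0.176 = 1 + 4.048 = 5.048.
n_eff = 3672 / 5.048 = 727.42.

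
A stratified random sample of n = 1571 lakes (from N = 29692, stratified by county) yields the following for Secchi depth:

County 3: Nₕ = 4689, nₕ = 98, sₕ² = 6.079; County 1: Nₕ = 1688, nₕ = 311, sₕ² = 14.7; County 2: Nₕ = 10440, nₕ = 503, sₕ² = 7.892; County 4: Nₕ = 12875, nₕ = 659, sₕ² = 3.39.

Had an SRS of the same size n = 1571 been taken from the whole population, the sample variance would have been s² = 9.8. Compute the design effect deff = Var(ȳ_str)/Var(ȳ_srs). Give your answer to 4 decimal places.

0.7453

Var(ȳ_str) = Σ Wₕ²(1−fₕ)sₕ²/nₕ with Wₕ = Nₕ/29692:
  County 3: (4689/29692)²·(1−98/4689)·6.079/98 = 0.0015146584
  County 1: (1688/29692)²·(1−311/1688)·14.7/311 = 1.2461905 × 10^-4
  County 2: (10440/29692)²·(1−503/10440)·7.892/503 = 0.0018462732
  County 4: (12875/29692)²·(1−659/12875)·3.39/659 = 9.1772305 × 10^-4
  → Var(ȳ_str) = 0.0044032737.
Var(ȳ_srs) = (1 − 1571/29692)·9.8/1571 = 0.0059080097.
deff = 0.0044032737 / 0.0059080097 = 0.7453.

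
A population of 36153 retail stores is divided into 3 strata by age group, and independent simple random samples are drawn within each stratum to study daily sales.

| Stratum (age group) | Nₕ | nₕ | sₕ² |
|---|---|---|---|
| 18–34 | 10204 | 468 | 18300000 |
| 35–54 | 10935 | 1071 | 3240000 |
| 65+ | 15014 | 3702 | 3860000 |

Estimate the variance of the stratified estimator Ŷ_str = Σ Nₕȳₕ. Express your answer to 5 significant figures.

Var(Ŷ_str) = Σₕ Nₕ²(1 − fₕ)sₕ²/nₕ.
18–34: 10204²·(1 − 468/10204)·18300000/468 = 3.884689 × 10^12.
35–54: 10935²·(1 − 1071/10935)·3240000/1071 = 3.2630775 × 10^11.
65+: 15014²·(1 − 3702/15014)·3860000/3702 = 1.7708701 × 10^11.
Sum = 4.3880838 × 10^12.

4.3881 × 10^12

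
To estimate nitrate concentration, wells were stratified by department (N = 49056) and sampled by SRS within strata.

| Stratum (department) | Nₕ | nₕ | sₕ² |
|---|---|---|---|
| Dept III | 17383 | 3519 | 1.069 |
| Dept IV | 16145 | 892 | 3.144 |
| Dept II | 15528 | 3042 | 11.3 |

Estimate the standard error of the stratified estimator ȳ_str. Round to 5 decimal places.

0.02628

Var(ȳ_str) = Σₕ Wₕ²(1 − fₕ)sₕ²/nₕ with Wₕ = Nₕ/N, N = 49056.
Dept III: Wₕ = 0.35435013; term = 0.35435013²·(1 − 0.20243916)·1.069/3519 = 3.0421978 × 10^-5.
Dept IV: Wₕ = 0.32911367; term = 0.32911367²·(1 − 0.05524930)·3.144/892 = 3.6068388 × 10^-4.
Dept II: Wₕ = 0.31653620; term = 0.31653620²·(1 − 0.19590417)·11.3/3042 = 2.9927733 × 10^-4.
Sum = 6.9038319 × 10^-4.
SE = √(6.9038319 × 10^-4) = 0.02628.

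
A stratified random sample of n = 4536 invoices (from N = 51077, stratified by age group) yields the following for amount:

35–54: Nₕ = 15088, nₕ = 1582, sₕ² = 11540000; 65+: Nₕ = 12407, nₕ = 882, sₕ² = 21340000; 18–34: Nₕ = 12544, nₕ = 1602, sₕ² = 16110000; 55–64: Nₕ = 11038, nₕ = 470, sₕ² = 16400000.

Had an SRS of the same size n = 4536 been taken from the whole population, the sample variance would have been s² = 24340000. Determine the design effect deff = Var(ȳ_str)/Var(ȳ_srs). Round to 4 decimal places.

Var(ȳ_str) = Σ Wₕ²(1−fₕ)sₕ²/nₕ with Wₕ = Nₕ/51077:
  35–54: (15088/51077)²·(1−1582/15088)·11540000/1582 = 569.77972
  65+: (12407/51077)²·(1−882/12407)·21340000/882 = 1326.1199
  18–34: (12544/51077)²·(1−1602/12544)·16110000/1602 = 529.0723
  55–64: (11038/51077)²·(1−470/11038)·16400000/470 = 1560.1933
  → Var(ȳ_str) = 3985.1652.
Var(ȳ_srs) = (1 − 4536/51077)·24340000/4536 = 4889.4258.
deff = 3985.1652 / 4889.4258 = 0.8151.

0.8151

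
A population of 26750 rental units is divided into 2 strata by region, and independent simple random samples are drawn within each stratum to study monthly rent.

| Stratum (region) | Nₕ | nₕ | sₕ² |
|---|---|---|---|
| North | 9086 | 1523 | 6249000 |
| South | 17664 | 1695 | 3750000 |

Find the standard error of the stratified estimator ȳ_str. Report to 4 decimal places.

35.5831

Var(ȳ_str) = Σₕ Wₕ²(1 − fₕ)sₕ²/nₕ with Wₕ = Nₕ/N, N = 26750.
North: Wₕ = 0.33966355; term = 0.33966355²·(1 − 0.16762052)·6249000/1523 = 394.03054.
South: Wₕ = 0.66033645; term = 0.66033645²·(1 − 0.09595788)·3750000/1695 = 872.12908.
Sum = 1266.1596.
SE = √(1266.1596) = 35.5831.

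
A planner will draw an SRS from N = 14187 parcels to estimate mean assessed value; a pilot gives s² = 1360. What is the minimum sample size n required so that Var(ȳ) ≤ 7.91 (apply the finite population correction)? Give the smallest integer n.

170

Without fpc, n₀ = s²/D = 1360/7.91 = 171.9343.
With fpc, (1 − n/N)·s²/n ≤ D requires n ≥ n₀/(1 + n₀/N) = 171.9343/(1 + 171.9343/14187) = 169.8756.
Rounding up, n = 170.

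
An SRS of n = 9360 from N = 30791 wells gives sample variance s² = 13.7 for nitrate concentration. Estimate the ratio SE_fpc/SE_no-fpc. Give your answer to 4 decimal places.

f = n/N = 9360/30791 = 0.30398493.
SE_no-fpc = √(s²/n) = 0.038258008; SE_fpc = √((1−f)s²/n) = 0.031917707.
Ratio = √(1−f) = 0.83427518.

0.8343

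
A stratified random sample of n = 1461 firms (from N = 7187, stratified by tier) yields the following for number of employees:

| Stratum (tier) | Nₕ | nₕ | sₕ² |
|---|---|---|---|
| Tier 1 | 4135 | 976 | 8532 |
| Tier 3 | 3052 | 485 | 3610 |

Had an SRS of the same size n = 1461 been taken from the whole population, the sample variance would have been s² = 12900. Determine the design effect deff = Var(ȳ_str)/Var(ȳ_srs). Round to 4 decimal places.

0.4747

Var(ȳ_str) = Σ Wₕ²(1−fₕ)sₕ²/nₕ with Wₕ = Nₕ/7187:
  Tier 1: (4135/7187)²·(1−976/4135)·8532/976 = 2.2107054
  Tier 3: (3052/7187)²·(1−485/3052)·3610/485 = 1.1289652
  → Var(ȳ_str) = 3.3396706.
Var(ȳ_srs) = (1 − 1461/7187)·12900/1461 = 7.0346613.
deff = 3.3396706 / 7.0346613 = 0.4747.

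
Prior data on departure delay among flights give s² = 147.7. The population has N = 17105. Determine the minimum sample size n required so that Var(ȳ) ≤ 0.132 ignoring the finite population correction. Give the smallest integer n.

Without fpc, n₀ = s²/D = 147.7/0.132 = 1118.9394.
Rounding up, n = 1119.

1119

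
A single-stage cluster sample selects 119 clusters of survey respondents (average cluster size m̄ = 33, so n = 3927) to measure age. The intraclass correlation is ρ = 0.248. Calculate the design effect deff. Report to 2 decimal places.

8.94

deff = 1 + (33 − 1)·0.248 = 1 + 7.936 = 8.936.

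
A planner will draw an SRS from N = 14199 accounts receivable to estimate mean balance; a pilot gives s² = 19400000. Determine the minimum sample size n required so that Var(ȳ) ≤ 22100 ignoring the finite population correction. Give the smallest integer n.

Without fpc, n₀ = s²/D = 19400000/22100 = 877.8281.
Rounding up, n = 878.

878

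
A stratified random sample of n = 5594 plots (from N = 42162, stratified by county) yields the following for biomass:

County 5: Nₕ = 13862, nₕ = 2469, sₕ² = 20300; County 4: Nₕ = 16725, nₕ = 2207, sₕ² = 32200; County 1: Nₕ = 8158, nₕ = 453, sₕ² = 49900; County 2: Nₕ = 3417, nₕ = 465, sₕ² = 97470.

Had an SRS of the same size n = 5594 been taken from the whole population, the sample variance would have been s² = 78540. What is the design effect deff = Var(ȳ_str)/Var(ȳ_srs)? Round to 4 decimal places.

0.6412

Var(ȳ_str) = Σ Wₕ²(1−fₕ)sₕ²/nₕ with Wₕ = Nₕ/42162:
  County 5: (13862/42162)²·(1−2469/13862)·20300/2469 = 0.73046016
  County 4: (16725/42162)²·(1−2207/16725)·32200/2207 = 1.9928933
  County 1: (8158/42162)²·(1−453/8158)·49900/453 = 3.8950791
  County 2: (3417/42162)²·(1−465/3417)·97470/465 = 1.1894247
  → Var(ȳ_str) = 7.8078573.
Var(ȳ_srs) = (1 − 5594/42162)·78540/5594 = 12.177228.
deff = 7.8078573 / 12.177228 = 0.6412.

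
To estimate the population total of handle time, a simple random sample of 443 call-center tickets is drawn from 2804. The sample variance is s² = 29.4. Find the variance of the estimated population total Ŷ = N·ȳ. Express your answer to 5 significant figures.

439360

Var(Ŷ) = N²·Var(ȳ) = N²·(1 − n/N)·s²/n.
f = 443/2804 = 0.15798859; Var(ȳ) = 0.84201141·29.4/443 = 0.055880667.
Var(Ŷ) = 2804² · 0.055880667 = 439357.05.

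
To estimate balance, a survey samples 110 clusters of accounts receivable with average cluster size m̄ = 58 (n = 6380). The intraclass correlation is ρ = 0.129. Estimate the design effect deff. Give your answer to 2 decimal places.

deff = 1 + (58 − 1)·0.129 = 1 + 7.353 = 8.353.

8.35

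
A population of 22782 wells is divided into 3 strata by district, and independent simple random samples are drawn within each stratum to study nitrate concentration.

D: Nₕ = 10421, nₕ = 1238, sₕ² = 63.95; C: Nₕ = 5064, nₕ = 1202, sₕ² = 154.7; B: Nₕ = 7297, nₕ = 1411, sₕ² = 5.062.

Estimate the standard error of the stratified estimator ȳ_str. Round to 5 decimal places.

0.12112

Var(ȳ_str) = Σₕ Wₕ²(1 − fₕ)sₕ²/nₕ with Wₕ = Nₕ/N, N = 22782.
D: Wₕ = 0.45742253; term = 0.45742253²·(1 − 0.11879858)·63.95/1238 = 0.0095242369.
C: Wₕ = 0.22228075; term = 0.22228075²·(1 − 0.23736177)·154.7/1202 = 0.0048496245.
B: Wₕ = 0.32029673; term = 0.32029673²·(1 − 0.19336714)·5.062/1411 = 2.9687665 × 10^-4.
Sum = 0.014670738.
SE = √(0.014670738) = 0.12112.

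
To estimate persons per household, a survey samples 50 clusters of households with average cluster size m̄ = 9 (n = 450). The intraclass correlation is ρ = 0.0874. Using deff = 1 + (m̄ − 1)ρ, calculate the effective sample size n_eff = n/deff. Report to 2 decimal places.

264.83

deff = 1 + (9 − 1)·0.0874 = 1 + 0.6992 = 1.6992.
n_eff = 450 / 1.6992 = 264.83.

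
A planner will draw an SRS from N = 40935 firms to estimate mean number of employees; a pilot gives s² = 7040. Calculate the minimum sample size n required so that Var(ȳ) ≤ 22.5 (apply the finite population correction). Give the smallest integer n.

311

Without fpc, n₀ = s²/D = 7040/22.5 = 312.8889.
With fpc, (1 − n/N)·s²/n ≤ D requires n ≥ n₀/(1 + n₀/N) = 312.8889/(1 + 312.8889/40935) = 310.5155.
Rounding up, n = 311.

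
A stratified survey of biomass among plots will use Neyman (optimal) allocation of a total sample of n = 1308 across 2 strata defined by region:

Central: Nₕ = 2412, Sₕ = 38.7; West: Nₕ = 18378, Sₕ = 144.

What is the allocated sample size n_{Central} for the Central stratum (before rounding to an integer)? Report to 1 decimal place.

Neyman allocation: nₕ = n·NₕSₕ / Σⱼ NⱼSⱼ.
Σ NⱼSⱼ = 2412·38.7 + 18378·144 = 2.7397764 × 10^6.
n_{Central} = 1308·2412·38.7 / (2.7397764 × 10^6) = 44.6.

44.6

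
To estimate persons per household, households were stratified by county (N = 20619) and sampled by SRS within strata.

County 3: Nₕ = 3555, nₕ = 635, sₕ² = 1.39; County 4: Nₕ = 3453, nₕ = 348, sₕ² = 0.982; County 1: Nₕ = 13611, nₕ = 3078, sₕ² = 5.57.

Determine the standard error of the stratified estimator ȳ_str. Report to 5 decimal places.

0.02711

Var(ȳ_str) = Σₕ Wₕ²(1 − fₕ)sₕ²/nₕ with Wₕ = Nₕ/N, N = 20619.
County 3: Wₕ = 0.17241379; term = 0.17241379²·(1 − 0.17862166)·1.39/635 = 5.3447615 × 10^-5.
County 4: Wₕ = 0.16746690; term = 0.16746690²·(1 − 0.10078193)·0.982/348 = 7.1163161 × 10^-5.
County 1: Wₕ = 0.66011931; term = 0.66011931²·(1 − 0.22614062)·5.57/3078 = 6.1022992 × 10^-4.
Sum = 7.348407 × 10^-4.
SE = √(7.348407 × 10^-4) = 0.02711.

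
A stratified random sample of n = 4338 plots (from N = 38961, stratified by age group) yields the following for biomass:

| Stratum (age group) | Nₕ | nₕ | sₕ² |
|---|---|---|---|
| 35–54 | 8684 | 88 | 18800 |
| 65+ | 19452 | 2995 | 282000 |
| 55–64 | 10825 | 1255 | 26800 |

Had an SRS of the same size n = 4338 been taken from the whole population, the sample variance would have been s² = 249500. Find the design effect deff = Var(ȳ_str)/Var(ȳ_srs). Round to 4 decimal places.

0.6226

Var(ȳ_str) = Σ Wₕ²(1−fₕ)sₕ²/nₕ with Wₕ = Nₕ/38961:
  35–54: (8684/38961)²·(1−88/8684)·18800/88 = 10.50585
  65+: (19452/38961)²·(1−2995/19452)·282000/2995 = 19.856698
  55–64: (10825/38961)²·(1−1255/10825)·26800/1255 = 1.457373
  → Var(ȳ_str) = 31.819921.
Var(ȳ_srs) = (1 − 4338/38961)·249500/4338 = 51.111144.
deff = 31.819921 / 51.111144 = 0.6226.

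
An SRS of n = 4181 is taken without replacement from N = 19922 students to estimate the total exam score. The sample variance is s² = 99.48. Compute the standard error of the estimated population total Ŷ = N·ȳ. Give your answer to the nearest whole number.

2732

Var(Ŷ) = N²·Var(ȳ) = N²·(1 − n/N)·s²/n.
f = 4181/19922 = 0.20986849; Var(ȳ) = 0.79013151·99.48/4181 = 0.018799876.
Var(Ŷ) = 19922² · 0.018799876 = 7.4614092 × 10^6.
SE(Ŷ) = √(7.4614092 × 10^6) = 2732.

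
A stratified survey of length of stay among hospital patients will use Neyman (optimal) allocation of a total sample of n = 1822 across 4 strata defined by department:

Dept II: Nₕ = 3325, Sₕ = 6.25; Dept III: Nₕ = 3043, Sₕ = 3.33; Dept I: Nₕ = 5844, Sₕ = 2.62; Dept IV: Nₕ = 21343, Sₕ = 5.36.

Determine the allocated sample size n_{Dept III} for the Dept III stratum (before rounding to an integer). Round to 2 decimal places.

114.94

Neyman allocation: nₕ = n·NₕSₕ / Σⱼ NⱼSⱼ.
Σ NⱼSⱼ = 3325·6.25 + 3043·3.33 + 5844·2.62 + 21343·5.36 = 160624.2.
n_{Dept III} = 1822·3043·3.33 / 160624.2 = 114.94.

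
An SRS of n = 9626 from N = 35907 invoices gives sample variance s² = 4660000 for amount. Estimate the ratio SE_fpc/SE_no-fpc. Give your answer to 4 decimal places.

f = n/N = 9626/35907 = 0.26808143.
SE_no-fpc = √(s²/n) = 22.002399; SE_fpc = √((1−f)s²/n) = 18.823545.
Ratio = √(1−f) = 0.85552239.

0.8555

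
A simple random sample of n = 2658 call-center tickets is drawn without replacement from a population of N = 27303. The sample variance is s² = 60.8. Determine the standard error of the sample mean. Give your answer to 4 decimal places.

Under SRS without replacement, Var(ȳ) = (1 − f)·s²/n with f = n/N = 2658/27303 = 0.09735194.
Var(ȳ) = (1 − 0.09735194)·60.8/2658 = 0.90264806·0.022874342 = 0.02064748.
SE(ȳ) = √(0.02064748) = 0.1437.

0.1437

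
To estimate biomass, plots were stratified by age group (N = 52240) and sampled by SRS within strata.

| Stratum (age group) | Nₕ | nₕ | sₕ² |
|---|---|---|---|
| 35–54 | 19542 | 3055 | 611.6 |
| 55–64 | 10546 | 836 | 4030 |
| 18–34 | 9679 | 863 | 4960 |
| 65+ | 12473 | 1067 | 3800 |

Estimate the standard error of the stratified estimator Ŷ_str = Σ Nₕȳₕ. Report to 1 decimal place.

Var(Ŷ_str) = Σₕ Nₕ²(1 − fₕ)sₕ²/nₕ.
35–54: 19542²·(1 − 3055/19542)·611.6/3055 = 6.4501068 × 10^7.
55–64: 10546²·(1 − 836/10546)·4030/836 = 4.936348 × 10^8.
18–34: 9679²·(1 − 863/9679)·4960/863 = 4.904254 × 10^8.
65+: 12473²·(1 − 1067/12473)·3800/1067 = 5.0666799 × 10^8.
Sum = 1.5552293 × 10^9.
SE = √(1.5552293 × 10^9) = 39436.4.

39436.4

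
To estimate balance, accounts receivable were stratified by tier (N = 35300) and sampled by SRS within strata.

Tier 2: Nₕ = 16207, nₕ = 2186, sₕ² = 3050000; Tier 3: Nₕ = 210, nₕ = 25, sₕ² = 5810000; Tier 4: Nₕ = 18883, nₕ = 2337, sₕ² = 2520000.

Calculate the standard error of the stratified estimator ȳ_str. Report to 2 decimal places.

Var(ȳ_str) = Σₕ Wₕ²(1 − fₕ)sₕ²/nₕ with Wₕ = Nₕ/N, N = 35300.
Tier 2: Wₕ = 0.45912181; term = 0.45912181²·(1 − 0.13487999)·3050000/2186 = 254.43795.
Tier 3: Wₕ = 0.00594901; term = 0.00594901²·(1 − 0.11904762)·5810000/25 = 7.2456564.
Tier 4: Wₕ = 0.53492918; term = 0.53492918²·(1 − 0.12376211)·2520000/2337 = 270.36871.
Sum = 532.05232.
SE = √(532.05232) = 23.07.

23.07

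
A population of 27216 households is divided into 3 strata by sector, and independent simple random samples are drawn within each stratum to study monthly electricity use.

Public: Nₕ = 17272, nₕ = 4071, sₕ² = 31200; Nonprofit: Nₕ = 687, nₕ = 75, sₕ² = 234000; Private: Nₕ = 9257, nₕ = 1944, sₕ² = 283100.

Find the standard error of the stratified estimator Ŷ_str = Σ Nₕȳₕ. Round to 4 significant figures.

113700

Var(Ŷ_str) = Σₕ Nₕ²(1 − fₕ)sₕ²/nₕ.
Public: 17272²·(1 − 4071/17272)·31200/4071 = 1.7474427 × 10^9.
Nonprofit: 687²·(1 − 75/687)·234000/75 = 1.3117853 × 10^9.
Private: 9257²·(1 − 1944/9257)·283100/1944 = 9.8584683 × 10^9.
Sum = 1.2917696 × 10^10.
SE = √(1.2917696 × 10^10) = 113700.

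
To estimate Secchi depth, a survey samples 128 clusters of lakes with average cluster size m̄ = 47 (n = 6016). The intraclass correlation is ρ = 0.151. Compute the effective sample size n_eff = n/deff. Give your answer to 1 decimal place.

deff = 1 + (47 − 1)·0.151 = 1 + 6.946 = 7.946.
n_eff = 6016 / 7.946 = 757.1.

757.1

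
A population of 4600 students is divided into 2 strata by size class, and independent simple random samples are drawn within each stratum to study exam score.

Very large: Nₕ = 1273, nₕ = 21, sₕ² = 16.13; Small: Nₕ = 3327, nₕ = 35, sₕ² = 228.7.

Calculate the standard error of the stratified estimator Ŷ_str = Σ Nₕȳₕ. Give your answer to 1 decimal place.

Var(Ŷ_str) = Σₕ Nₕ²(1 − fₕ)sₕ²/nₕ.
Very large: 1273²·(1 − 21/1273)·16.13/21 = 1.2241871 × 10^6.
Small: 3327²·(1 − 35/3327)·228.7/35 = 7.156666 × 10^7.
Sum = 7.2790847 × 10^7.
SE = √(7.2790847 × 10^7) = 8531.8.

8531.8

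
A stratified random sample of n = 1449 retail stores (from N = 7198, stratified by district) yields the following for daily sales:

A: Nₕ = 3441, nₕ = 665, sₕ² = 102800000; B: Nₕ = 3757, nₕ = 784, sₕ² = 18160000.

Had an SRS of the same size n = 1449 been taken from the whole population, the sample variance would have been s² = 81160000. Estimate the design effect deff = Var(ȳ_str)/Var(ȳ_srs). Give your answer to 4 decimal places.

0.7487

Var(ȳ_str) = Σ Wₕ²(1−fₕ)sₕ²/nₕ with Wₕ = Nₕ/7198:
  A: (3441/7198)²·(1−665/3441)·102800000/665 = 28500.463
  B: (3757/7198)²·(1−784/3757)·18160000/784 = 4993.5822
  → Var(ȳ_str) = 33494.045.
Var(ȳ_srs) = (1 − 1449/7198)·81160000/1449 = 44735.688.
deff = 33494.045 / 44735.688 = 0.7487.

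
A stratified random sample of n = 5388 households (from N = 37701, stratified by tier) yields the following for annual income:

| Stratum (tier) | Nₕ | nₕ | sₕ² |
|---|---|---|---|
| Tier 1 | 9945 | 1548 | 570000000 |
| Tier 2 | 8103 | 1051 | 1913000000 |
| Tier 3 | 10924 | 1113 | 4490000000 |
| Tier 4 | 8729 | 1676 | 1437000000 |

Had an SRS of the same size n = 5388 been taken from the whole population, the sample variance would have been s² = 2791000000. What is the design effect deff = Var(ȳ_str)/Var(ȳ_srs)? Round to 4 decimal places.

0.9823

Var(ȳ_str) = Σ Wₕ²(1−fₕ)sₕ²/nₕ with Wₕ = Nₕ/37701:
  Tier 1: (9945/37701)²·(1−1548/9945)·570000000/1548 = 21633.516
  Tier 2: (8103/37701)²·(1−1051/8103)·1913000000/1051 = 73175.324
  Tier 3: (10924/37701)²·(1−1113/10924)·4490000000/1113 = 304186.83
  Tier 4: (8729/37701)²·(1−1676/8729)·1437000000/1676 = 37137.733
  → Var(ȳ_str) = 436133.4.
Var(ȳ_srs) = (1 − 5388/37701)·2791000000/5388 = 443973.1.
deff = 436133.4 / 443973.1 = 0.9823.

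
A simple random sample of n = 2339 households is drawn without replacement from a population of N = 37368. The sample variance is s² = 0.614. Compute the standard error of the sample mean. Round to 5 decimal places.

0.01569

Under SRS without replacement, Var(ȳ) = (1 − f)·s²/n with f = n/N = 2339/37368 = 0.06259366.
Var(ȳ) = (1 − 0.06259366)·0.614/2339 = 0.93740634·2.6250534 × 10^-4 = 2.4607417 × 10^-4.
SE(ȳ) = √(2.4607417 × 10^-4) = 0.01569.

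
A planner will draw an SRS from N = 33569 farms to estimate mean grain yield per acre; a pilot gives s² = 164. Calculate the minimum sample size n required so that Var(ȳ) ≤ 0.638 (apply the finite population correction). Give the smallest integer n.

256

Without fpc, n₀ = s²/D = 164/0.638 = 257.0533.
With fpc, (1 − n/N)·s²/n ≤ D requires n ≥ n₀/(1 + n₀/N) = 257.0533/(1 + 257.0533/33569) = 255.0999.
Rounding up, n = 256.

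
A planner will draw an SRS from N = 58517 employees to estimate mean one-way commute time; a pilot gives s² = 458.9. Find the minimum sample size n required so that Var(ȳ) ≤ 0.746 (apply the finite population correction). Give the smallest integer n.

609

Without fpc, n₀ = s²/D = 458.9/0.746 = 615.1475.
With fpc, (1 − n/N)·s²/n ≤ D requires n ≥ n₀/(1 + n₀/N) = 615.1475/(1 + 615.1475/58517) = 608.7482.
Rounding up, n = 609.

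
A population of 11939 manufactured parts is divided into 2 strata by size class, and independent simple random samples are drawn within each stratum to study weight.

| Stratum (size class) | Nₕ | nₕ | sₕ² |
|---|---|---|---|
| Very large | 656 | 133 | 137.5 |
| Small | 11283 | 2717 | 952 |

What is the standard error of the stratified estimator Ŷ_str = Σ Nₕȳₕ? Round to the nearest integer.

Var(Ŷ_str) = Σₕ Nₕ²(1 − fₕ)sₕ²/nₕ.
Very large: 656²·(1 − 133/656)·137.5/133 = 354696.24.
Small: 11283²·(1 − 2717/11283)·952/2717 = 3.3864913 × 10^7.
Sum = 3.4219609 × 10^7.
SE = √(3.4219609 × 10^7) = 5850.

5850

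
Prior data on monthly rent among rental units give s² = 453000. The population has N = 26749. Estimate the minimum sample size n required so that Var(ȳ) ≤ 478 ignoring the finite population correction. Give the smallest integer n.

948

Without fpc, n₀ = s²/D = 453000/478 = 947.6987.
Rounding up, n = 948.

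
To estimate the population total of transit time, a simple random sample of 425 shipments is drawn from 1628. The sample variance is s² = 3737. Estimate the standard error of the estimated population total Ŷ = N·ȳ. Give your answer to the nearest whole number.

Var(Ŷ) = N²·Var(ȳ) = N²·(1 − n/N)·s²/n.
f = 425/1628 = 0.26105651; Var(ȳ) = 0.73894349·3737/425 = 6.4974866.
Var(Ŷ) = 1628² · 6.4974866 = 1.7220835 × 10^7.
SE(Ŷ) = √(1.7220835 × 10^7) = 4150.

4150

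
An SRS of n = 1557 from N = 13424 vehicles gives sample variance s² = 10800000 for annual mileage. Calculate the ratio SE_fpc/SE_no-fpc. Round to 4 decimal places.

f = n/N = 1557/13424 = 0.11598629.
SE_no-fpc = √(s²/n) = 83.28515; SE_fpc = √((1−f)s²/n) = 78.306366.
Ratio = √(1−f) = 0.94022003.

0.9402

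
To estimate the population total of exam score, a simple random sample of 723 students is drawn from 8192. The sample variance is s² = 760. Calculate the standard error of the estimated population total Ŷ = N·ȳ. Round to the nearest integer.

Var(Ŷ) = N²·Var(ȳ) = N²·(1 − n/N)·s²/n.
f = 723/8192 = 0.08825684; Var(ȳ) = 0.91174316·760/723 = 0.95840222.
Var(Ŷ) = 8192² · 0.95840222 = 6.4317284 × 10^7.
SE(Ŷ) = √(6.4317284 × 10^7) = 8020.

8020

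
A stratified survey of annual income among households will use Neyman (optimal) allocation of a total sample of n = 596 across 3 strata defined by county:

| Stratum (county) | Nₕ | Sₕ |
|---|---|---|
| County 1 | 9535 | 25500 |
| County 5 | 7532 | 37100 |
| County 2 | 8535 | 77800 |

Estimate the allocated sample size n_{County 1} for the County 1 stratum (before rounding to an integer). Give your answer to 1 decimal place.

122.1

Neyman allocation: nₕ = n·NₕSₕ / Σⱼ NⱼSⱼ.
Σ NⱼSⱼ = 9535·25500 + 7532·37100 + 8535·77800 = 1.1866027 × 10^9.
n_{County 1} = 596·9535·25500 / (1.1866027 × 10^9) = 122.1.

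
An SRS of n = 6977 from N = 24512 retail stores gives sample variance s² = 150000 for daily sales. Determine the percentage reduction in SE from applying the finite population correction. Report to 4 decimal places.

f = n/N = 6977/24512 = 0.28463610.
SE_no-fpc = √(s²/n) = 4.6367242; SE_fpc = √((1−f)s²/n) = 3.9217037.
Ratio = √(1−f) = 0.84579188. Reduction = 100·(1 − 0.84579188) = 15.4208%.

15.4208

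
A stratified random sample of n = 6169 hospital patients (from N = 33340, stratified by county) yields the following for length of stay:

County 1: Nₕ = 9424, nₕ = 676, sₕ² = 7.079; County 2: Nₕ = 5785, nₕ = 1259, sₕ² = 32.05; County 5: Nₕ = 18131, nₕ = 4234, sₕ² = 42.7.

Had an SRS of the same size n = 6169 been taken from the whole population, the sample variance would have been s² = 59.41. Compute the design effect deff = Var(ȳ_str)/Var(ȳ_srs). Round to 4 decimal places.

0.4666

Var(ȳ_str) = Σ Wₕ²(1−fₕ)sₕ²/nₕ with Wₕ = Nₕ/33340:
  County 1: (9424/33340)²·(1−676/9424)·7.079/676 = 7.7667277 × 10^-4
  County 2: (5785/33340)²·(1−1259/5785)·32.05/1259 = 5.9963783 × 10^-4
  County 5: (18131/33340)²·(1−4234/18131)·42.7/4234 = 0.0022860654
  → Var(ȳ_str) = 0.003662376.
Var(ȳ_srs) = (1 − 6169/33340)·59.41/6169 = 0.0078484665.
deff = 0.003662376 / 0.0078484665 = 0.4666.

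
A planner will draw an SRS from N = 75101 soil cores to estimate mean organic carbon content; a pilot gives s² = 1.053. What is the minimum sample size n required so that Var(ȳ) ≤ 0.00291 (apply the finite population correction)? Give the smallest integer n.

Without fpc, n₀ = s²/D = 1.053/0.00291 = 361.8557.
With fpc, (1 − n/N)·s²/n ≤ D requires n ≥ n₀/(1 + n₀/N) = 361.8557/(1 + 361.8557/75101) = 360.1205.
Rounding up, n = 361.

361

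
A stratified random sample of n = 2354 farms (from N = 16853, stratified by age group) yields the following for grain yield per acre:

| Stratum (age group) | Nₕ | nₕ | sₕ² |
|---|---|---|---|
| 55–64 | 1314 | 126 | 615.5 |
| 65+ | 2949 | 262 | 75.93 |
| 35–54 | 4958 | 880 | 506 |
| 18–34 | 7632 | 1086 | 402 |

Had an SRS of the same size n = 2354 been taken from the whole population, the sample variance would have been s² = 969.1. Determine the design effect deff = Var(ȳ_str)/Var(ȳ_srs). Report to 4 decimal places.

0.3980

Var(ȳ_str) = Σ Wₕ²(1−fₕ)sₕ²/nₕ with Wₕ = Nₕ/16853:
  55–64: (1314/16853)²·(1−126/1314)·615.5/126 = 0.026848182
  65+: (2949/16853)²·(1−262/2949)·75.93/262 = 0.0080853739
  35–54: (4958/16853)²·(1−880/4958)·506/880 = 0.040932394
  18–34: (7632/16853)²·(1−1086/7632)·402/1086 = 0.065111267
  → Var(ȳ_str) = 0.14097722.
Var(ȳ_srs) = (1 − 2354/16853)·969.1/2354 = 0.35417913.
deff = 0.14097722 / 0.35417913 = 0.3980.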